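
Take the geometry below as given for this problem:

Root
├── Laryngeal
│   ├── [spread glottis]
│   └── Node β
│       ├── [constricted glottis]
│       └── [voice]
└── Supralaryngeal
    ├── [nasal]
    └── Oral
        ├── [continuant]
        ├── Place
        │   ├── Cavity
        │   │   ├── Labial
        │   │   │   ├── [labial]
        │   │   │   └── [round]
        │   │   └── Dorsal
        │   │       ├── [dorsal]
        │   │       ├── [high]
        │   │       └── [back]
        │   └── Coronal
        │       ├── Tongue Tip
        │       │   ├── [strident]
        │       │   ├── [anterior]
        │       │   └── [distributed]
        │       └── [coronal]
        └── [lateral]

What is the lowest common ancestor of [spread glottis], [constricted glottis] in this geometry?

Laryngeal

[spread glottis] is immediately dominated by Laryngeal.
[constricted glottis] is immediately dominated by Node β.
The listed terminals split across distinct daughters of Laryngeal, so Laryngeal itself is the smallest node containing them all.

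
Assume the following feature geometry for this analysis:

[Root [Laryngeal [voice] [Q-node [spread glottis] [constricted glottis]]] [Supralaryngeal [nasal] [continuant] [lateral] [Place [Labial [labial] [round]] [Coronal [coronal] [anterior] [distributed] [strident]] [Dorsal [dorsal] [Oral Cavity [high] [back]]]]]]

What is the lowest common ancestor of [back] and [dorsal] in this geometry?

[back] lies under Oral Cavity (below Supralaryngeal).
[dorsal] lies under Dorsal (below Supralaryngeal).
The listed terminals split across distinct daughters of Dorsal, so Dorsal itself is the smallest node containing them all.

Dorsal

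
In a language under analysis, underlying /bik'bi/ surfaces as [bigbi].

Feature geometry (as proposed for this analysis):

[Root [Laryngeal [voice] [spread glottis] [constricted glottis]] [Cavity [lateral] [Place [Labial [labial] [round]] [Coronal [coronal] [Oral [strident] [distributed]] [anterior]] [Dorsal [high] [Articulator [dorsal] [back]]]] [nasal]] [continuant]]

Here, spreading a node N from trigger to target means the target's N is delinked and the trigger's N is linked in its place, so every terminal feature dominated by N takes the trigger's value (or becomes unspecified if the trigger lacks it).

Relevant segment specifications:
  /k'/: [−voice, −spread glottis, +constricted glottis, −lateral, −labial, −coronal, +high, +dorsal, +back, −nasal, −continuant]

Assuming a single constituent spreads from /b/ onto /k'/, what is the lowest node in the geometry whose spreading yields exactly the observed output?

Laryngeal

Comparing /k'/ with its surface form [g], the features that change are [voice], [constricted glottis].
In this geometry the lowest node dominating all of them is Laryngeal: every daughter of Laryngeal dominates only a proper subset, so no lower node suffices.
If Laryngeal spreads, every terminal under it takes /b/'s value, producing [g] as observed.
Since [labial], [dorsal] are preserved even though /b/ disagrees there, no node above Laryngeal spread.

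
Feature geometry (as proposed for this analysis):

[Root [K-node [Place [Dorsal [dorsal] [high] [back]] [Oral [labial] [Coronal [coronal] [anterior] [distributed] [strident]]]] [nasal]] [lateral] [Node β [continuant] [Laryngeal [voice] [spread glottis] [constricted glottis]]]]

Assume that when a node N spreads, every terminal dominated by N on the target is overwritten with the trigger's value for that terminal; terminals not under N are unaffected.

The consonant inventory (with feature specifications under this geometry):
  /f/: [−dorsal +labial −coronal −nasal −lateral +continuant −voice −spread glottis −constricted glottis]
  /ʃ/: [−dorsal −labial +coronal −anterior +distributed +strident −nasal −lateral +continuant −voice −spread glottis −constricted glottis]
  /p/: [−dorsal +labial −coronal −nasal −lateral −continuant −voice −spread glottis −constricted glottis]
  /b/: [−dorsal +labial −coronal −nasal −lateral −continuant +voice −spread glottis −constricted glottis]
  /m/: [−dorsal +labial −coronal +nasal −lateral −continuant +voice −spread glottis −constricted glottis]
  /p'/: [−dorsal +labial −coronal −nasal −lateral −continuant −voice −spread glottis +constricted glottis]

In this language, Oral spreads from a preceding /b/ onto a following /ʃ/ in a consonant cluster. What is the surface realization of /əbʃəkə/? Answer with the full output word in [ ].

[əbfəkə]

The Oral node dominates the terminals [labial], [coronal], [anterior], [distributed], [strident].
Spreading Oral from /b/ onto /ʃ/ replaces those values with /b/'s: [+labial], [−coronal]. Features outside Oral ([dorsal], [nasal], [lateral], …) stay as in /ʃ/.
Among the inventory, only /f/ has exactly this specification, giving the surface form [əbfəkə].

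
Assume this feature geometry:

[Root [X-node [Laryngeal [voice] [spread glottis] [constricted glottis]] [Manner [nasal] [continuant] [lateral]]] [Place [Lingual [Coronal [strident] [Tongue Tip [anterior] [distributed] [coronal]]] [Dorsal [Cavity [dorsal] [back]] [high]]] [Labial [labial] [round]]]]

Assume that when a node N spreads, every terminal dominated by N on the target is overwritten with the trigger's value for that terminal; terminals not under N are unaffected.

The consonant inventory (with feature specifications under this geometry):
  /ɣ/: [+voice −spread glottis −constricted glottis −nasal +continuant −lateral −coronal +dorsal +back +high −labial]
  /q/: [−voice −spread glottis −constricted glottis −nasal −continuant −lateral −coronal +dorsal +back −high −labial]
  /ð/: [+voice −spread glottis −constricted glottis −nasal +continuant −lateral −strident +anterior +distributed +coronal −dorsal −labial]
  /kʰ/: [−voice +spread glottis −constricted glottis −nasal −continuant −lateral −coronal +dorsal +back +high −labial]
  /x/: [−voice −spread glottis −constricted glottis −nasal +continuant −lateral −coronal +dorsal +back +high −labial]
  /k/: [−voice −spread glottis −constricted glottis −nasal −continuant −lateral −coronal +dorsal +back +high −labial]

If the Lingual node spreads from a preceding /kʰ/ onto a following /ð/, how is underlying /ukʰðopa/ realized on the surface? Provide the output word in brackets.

[ukʰɣopa]

Lingual immediately or transitively dominates [strident], [anterior], [distributed], [coronal], [dorsal], [back], [high].
The target acquires /kʰ/'s values for everything under Lingual — [−coronal], [+dorsal], [+back], [+high] — while keeping its own [voice], [spread glottis], [constricted glottis], ….
The resulting bundle matches /ɣ/ in the inventory; substituting it for /ð/ gives [ukʰɣopa].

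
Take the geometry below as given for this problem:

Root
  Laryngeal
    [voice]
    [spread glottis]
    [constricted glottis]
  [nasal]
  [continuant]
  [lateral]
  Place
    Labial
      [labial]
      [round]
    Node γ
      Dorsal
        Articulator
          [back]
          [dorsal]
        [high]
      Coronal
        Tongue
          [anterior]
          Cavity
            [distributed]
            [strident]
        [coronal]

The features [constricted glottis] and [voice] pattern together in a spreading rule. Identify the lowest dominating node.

[constricted glottis]: Root > Laryngeal > [constricted glottis].
[voice] lies under Laryngeal (below Laryngeal).
The lowest node appearing on every path is Laryngeal; each proper daughter of Laryngeal fails to dominate at least one of the listed features.

Laryngeal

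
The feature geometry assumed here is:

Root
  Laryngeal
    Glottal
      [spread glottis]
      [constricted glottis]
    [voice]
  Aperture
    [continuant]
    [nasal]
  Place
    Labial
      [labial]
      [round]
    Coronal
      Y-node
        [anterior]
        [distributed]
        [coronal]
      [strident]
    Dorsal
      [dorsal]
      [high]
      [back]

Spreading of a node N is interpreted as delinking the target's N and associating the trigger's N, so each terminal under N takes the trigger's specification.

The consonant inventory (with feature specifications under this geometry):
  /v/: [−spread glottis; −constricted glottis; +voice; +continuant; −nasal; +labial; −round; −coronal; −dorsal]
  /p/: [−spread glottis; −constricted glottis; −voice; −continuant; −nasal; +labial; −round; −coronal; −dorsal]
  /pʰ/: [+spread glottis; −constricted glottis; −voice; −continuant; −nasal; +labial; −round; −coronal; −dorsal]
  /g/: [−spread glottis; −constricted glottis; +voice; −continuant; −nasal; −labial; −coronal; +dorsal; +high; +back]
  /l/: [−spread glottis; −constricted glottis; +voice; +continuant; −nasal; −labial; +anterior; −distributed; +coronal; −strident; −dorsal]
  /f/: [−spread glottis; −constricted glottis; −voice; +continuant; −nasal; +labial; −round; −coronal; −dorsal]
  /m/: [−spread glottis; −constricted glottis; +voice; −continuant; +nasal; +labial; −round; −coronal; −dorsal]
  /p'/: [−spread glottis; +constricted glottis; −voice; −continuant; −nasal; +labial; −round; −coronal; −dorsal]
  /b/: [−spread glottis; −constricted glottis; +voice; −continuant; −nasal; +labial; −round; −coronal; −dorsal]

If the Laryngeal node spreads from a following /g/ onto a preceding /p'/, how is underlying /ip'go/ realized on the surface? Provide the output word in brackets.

[ibgo]

Terminals under Laryngeal in this geometry: [spread glottis], [constricted glottis], [voice].
Spreading Laryngeal from /g/ onto /p'/ replaces those values with /g/'s: [−spread glottis], [−constricted glottis], [+voice]. Features outside Laryngeal ([continuant], [nasal], [labial], …) stay as in /p'/.
This feature bundle is that of [b], so /ip'go/ surfaces as [ibgo].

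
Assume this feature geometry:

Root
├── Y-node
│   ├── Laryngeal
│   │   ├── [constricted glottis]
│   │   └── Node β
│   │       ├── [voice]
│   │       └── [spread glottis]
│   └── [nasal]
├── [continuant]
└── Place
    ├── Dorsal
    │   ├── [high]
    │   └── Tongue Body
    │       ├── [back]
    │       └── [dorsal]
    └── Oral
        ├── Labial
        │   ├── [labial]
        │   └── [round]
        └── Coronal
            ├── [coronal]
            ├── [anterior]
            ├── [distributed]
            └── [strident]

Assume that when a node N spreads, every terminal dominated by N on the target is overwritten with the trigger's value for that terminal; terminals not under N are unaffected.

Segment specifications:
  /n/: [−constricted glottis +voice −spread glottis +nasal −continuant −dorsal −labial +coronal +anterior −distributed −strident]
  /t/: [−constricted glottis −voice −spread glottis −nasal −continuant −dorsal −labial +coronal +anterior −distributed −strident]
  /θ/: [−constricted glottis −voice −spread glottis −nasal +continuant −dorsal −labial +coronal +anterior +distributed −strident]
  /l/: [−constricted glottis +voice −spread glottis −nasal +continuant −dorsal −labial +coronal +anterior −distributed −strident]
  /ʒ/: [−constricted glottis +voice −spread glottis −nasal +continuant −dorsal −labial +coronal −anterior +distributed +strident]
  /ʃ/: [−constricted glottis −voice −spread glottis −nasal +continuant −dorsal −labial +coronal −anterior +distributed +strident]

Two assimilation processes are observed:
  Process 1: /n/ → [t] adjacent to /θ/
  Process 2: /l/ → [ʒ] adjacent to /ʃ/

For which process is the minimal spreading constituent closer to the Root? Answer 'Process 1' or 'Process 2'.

Process 1: the features that change are [voice], [nasal]; the minimal node is Y-node (depth 1).
Process 2: the features that change are [anterior], [distributed], [strident]; the minimal node is Coronal (depth 3).
Depth 1 < depth 3; Process 1 involves the structurally higher constituent Y-node.

Process 1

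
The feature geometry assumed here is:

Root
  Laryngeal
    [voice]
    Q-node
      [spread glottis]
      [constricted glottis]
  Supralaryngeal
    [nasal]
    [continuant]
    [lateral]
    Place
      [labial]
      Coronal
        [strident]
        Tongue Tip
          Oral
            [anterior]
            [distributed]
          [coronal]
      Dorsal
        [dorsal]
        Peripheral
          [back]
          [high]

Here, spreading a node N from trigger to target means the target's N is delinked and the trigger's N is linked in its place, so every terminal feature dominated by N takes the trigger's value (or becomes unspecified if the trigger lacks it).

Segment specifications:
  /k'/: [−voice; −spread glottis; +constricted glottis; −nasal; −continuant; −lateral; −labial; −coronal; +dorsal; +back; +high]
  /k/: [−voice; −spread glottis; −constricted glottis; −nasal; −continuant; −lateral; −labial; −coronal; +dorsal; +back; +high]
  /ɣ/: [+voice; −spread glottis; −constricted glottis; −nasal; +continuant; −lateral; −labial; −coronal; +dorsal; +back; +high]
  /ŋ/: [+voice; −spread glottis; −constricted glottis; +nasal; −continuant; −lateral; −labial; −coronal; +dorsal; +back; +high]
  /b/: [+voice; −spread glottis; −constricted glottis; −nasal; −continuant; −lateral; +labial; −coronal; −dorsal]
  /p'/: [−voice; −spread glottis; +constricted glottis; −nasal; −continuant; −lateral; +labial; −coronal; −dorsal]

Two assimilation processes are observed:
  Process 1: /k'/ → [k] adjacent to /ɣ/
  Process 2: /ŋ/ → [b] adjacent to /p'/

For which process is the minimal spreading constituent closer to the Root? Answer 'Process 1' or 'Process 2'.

In Process 1, [constricted glottis] changes, so the minimal spreading node is [constricted glottis] at depth 3.
Process 2: the features that change are [nasal], [labial], [dorsal], [high], [back]; the minimal node is Supralaryngeal (depth 1).
Depth 1 < depth 3; Process 2 involves the structurally higher constituent Supralaryngeal.

Process 2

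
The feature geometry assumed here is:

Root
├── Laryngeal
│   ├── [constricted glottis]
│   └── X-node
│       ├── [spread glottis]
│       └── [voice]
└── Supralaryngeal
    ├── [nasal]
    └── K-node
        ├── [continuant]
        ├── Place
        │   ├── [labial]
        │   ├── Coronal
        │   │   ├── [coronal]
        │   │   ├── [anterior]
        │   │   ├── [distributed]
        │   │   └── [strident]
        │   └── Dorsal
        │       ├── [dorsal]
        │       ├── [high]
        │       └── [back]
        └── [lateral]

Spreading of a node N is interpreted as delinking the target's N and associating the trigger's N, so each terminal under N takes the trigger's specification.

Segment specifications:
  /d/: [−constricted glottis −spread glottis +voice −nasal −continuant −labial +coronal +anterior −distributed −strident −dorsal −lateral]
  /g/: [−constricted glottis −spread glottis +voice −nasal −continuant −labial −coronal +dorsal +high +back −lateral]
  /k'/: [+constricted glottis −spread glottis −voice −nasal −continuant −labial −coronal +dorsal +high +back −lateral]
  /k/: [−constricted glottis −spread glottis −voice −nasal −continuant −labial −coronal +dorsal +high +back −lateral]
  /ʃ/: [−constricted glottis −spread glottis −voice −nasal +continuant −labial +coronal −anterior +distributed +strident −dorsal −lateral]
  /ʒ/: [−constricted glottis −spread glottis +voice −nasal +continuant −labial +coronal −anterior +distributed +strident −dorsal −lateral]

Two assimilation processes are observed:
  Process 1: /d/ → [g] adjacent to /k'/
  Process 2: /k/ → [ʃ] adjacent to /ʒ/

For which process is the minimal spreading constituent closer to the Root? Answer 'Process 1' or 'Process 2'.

Process 2

Process 1: the features that change are [coronal], [anterior], [distributed], [strident], [dorsal], [high], [back]; the minimal node is Place (depth 3).
Process 2 alters [continuant], [coronal], [anterior], [distributed], [strident], [dorsal], [high], [back]; the lowest common ancestor is K-node (depth 2 from Root).
Depth 2 < depth 3; Process 2 involves the structurally higher constituent K-node.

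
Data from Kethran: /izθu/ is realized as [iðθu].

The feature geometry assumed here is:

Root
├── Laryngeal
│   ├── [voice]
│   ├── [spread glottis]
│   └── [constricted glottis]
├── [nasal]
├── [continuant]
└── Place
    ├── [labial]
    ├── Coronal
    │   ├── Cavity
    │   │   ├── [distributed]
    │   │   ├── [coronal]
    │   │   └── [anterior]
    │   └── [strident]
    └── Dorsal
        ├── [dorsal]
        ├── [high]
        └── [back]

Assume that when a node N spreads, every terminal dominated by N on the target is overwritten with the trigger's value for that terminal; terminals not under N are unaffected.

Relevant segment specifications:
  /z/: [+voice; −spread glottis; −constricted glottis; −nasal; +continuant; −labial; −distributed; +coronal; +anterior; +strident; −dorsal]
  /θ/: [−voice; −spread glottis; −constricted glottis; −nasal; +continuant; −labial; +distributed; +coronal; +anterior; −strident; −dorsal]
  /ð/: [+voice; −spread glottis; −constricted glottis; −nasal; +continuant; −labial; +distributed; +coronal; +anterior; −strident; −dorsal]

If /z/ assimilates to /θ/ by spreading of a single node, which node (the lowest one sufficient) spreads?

Coronal

Feature comparison: [distributed], [strident] differ between /z/ and [ð]; the remaining terminals match.
The smallest constituent containing every changed terminal is Coronal — each of its daughters lacks at least one of the affected features.
If Coronal spreads, every terminal under it takes /θ/'s value, producing [ð] as observed.
[voice], a feature on which the two segments disagree outside Coronal, is unchanged — nothing dominating it spread, and Coronal is the minimal sufficient constituent.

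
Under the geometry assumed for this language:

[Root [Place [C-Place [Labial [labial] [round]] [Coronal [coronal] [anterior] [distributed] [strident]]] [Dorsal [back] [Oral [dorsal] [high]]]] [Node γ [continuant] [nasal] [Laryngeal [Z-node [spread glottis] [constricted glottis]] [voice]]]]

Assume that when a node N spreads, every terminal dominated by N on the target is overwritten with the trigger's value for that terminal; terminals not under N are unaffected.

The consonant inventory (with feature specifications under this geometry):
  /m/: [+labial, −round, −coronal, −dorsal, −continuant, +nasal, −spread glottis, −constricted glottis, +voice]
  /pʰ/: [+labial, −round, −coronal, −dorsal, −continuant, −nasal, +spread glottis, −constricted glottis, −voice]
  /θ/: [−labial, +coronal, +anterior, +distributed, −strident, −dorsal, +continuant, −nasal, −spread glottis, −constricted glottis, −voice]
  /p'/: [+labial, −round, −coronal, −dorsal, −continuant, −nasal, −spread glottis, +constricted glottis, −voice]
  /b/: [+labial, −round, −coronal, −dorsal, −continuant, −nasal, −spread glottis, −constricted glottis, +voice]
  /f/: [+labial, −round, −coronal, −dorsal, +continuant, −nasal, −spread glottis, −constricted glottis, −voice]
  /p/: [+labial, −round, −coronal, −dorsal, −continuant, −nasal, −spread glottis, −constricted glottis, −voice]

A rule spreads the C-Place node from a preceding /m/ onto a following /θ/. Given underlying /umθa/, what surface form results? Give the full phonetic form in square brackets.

Terminals under C-Place in this geometry: [labial], [round], [coronal], [anterior], [distributed], [strident].
After delinking /θ/'s C-Place and linking /m/'s, the affected terminals become [+labial], [−round], [−coronal]; [dorsal], [continuant], [nasal], … (outside C-Place) are retained from /θ/.
Among the inventory, only /f/ has exactly this specification, giving the surface form [umfa].

[umfa]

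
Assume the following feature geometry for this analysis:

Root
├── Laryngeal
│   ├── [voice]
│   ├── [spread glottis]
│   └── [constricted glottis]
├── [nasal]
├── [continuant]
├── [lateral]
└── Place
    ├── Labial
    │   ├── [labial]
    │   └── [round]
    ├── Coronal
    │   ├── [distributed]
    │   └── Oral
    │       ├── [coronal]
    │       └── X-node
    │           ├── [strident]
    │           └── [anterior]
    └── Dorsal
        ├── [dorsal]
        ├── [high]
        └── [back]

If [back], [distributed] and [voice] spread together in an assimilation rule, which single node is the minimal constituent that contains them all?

[back] lies under Dorsal (below Place).
[distributed] lies under Coronal (below Place).
[voice]: Root > Laryngeal > [voice].
These paths first converge at Root; no daughter of Root dominates all 3 features, so Root is the minimal constituent.

Root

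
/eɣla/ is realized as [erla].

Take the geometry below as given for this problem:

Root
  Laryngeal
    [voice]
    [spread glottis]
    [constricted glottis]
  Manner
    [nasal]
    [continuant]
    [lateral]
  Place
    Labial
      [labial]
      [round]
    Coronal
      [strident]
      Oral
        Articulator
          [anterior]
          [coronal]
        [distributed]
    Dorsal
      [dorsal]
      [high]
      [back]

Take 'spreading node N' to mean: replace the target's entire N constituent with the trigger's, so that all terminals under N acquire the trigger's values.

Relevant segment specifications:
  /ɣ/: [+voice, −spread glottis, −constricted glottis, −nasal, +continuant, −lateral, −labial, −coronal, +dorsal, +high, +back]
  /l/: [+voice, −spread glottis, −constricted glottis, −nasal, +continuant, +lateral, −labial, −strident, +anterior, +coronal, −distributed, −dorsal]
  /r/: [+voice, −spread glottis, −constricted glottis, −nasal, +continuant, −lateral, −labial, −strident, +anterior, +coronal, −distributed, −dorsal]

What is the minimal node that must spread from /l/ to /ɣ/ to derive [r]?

Place

Feature comparison: [coronal], [anterior], [distributed], [strident], [dorsal], [high], [back] differ between /ɣ/ and [r]; the remaining terminals match.
Tracing each changed feature up the tree, the paths first meet at Place; any lower node misses at least one of them.
If Place spreads, every terminal under it takes /l/'s value, producing [r] as observed.
Since [lateral] is preserved even though /l/ disagrees there, no node above Place spread.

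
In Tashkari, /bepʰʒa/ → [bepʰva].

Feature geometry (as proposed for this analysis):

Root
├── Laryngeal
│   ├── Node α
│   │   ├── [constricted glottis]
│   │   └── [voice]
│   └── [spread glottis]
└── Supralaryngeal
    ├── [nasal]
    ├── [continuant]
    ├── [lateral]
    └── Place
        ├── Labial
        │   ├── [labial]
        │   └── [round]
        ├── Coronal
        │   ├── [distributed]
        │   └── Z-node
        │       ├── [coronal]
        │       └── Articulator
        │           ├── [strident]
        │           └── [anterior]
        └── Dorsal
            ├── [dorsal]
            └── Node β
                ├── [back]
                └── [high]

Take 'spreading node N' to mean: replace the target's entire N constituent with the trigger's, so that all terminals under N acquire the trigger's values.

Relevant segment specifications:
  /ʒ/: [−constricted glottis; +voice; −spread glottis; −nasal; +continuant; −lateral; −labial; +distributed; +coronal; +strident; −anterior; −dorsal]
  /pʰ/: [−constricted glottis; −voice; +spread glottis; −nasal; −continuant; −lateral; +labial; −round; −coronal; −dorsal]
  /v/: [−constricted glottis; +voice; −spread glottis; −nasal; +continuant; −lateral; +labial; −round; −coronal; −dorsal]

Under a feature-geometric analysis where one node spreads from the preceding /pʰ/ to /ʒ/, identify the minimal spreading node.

The alternation /ʒ/ → [v] changes [labial], [round], [coronal], [anterior], [distributed], [strident] and nothing else.
Tracing each changed feature up the tree, the paths first meet at Place; any lower node misses at least one of them.
If Place spreads, every terminal under it takes /pʰ/'s value, producing [v] as observed.
[continuant] — on which /pʰ/ differs from /ʒ/ — is unchanged, so neither Supralaryngeal nor anything higher can have spread; the constituent is no larger than Place.

Place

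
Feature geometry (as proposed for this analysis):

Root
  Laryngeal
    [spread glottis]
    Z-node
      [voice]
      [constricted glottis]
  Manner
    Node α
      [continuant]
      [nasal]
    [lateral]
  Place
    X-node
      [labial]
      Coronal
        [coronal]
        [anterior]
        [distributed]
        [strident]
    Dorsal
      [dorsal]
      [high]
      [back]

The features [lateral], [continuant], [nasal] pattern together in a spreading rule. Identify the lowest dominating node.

[lateral]: Root > Manner > [lateral].
[continuant] lies under Node α (below Manner).
[nasal]: Root > Manner > Node α > [nasal].
The lowest node appearing on every path is Manner; each proper daughter of Manner fails to dominate at least one of the listed features.

Manner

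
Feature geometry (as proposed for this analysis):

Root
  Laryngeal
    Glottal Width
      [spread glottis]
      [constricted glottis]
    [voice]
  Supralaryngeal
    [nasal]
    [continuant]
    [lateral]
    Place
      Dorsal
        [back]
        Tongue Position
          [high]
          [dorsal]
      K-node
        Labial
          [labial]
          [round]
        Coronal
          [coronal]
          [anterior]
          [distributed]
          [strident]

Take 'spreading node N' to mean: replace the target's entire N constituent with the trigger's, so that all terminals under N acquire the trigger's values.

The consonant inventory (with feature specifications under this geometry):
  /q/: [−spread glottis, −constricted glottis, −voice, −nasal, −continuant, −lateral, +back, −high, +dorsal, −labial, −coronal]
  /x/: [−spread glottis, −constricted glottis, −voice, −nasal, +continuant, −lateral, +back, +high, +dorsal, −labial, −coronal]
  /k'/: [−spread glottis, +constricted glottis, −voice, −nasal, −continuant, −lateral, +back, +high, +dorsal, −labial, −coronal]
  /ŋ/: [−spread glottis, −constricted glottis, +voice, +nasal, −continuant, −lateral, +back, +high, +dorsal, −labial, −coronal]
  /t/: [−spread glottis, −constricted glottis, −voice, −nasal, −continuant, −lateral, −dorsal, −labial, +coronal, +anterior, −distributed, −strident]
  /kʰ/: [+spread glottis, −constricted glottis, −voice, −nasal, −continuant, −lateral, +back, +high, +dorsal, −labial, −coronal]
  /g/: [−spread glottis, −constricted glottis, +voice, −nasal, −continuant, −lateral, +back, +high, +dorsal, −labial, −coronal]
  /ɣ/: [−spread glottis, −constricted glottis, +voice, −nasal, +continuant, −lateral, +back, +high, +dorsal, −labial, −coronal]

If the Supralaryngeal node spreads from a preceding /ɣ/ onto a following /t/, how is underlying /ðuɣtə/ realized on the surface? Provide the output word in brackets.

[ðuɣxə]

Terminals under Supralaryngeal in this geometry: [nasal], [continuant], [lateral], [back], [high], [dorsal], [labial], [round], [coronal], [anterior], [distributed], [strident].
Spreading Supralaryngeal from /ɣ/ onto /t/ replaces those values with /ɣ/'s: [−nasal], [+continuant], [−lateral], [+back], [+high], [+dorsal], [−labial], [−coronal]. Features outside Supralaryngeal ([spread glottis], [constricted glottis], [voice]) stay as in /t/.
Among the inventory, only /x/ has exactly this specification, giving the surface form [ðuɣxə].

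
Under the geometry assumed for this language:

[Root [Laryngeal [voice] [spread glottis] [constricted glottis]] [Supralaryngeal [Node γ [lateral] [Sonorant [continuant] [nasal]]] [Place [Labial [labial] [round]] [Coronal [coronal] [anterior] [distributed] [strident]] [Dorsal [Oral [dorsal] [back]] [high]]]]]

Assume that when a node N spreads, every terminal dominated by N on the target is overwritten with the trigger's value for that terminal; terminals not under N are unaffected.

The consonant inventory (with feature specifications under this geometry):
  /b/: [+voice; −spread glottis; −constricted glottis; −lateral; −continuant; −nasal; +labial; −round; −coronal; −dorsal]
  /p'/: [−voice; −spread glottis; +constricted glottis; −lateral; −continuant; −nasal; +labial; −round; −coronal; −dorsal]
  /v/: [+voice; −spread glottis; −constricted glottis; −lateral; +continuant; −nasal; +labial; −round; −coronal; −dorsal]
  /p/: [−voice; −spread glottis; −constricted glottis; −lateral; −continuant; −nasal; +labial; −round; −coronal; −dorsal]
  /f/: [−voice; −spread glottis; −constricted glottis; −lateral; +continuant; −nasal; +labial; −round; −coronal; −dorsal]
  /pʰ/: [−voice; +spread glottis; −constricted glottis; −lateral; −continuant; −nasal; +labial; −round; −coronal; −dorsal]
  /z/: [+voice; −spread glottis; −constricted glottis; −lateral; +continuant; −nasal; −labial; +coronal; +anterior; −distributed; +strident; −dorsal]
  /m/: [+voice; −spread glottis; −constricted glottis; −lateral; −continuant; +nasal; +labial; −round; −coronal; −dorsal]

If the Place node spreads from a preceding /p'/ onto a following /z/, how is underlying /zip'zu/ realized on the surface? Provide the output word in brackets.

The Place node dominates the terminals [labial], [round], [coronal], [anterior], [distributed], [strident], [dorsal], [back], [high].
The target acquires /p'/'s values for everything under Place — [+labial], [−round], [−coronal], [−dorsal] — while keeping its own [voice], [spread glottis], [constricted glottis], ….
The resulting bundle matches /v/ in the inventory; substituting it for /z/ gives [zip'vu].

[zip'vu]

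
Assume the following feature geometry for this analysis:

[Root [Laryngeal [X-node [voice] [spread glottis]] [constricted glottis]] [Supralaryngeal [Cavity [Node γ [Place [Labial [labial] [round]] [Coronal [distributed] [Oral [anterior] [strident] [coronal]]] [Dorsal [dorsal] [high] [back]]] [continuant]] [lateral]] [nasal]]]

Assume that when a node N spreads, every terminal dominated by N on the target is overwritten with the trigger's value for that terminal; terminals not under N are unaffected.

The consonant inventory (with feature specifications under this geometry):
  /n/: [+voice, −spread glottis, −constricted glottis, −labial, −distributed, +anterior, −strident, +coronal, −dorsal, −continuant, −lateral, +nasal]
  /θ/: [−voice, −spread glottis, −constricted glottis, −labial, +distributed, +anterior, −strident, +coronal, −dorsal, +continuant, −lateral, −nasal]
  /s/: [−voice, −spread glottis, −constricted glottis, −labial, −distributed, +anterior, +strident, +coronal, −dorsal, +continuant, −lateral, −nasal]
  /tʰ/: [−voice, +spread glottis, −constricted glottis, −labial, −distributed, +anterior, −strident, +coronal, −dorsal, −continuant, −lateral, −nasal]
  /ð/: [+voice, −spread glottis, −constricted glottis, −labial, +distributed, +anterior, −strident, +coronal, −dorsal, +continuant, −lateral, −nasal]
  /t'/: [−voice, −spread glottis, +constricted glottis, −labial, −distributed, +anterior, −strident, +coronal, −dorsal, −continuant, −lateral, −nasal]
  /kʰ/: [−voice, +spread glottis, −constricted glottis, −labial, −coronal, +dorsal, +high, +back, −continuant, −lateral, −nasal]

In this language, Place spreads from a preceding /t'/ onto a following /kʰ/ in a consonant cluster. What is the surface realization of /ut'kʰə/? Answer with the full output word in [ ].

[ut'tʰə]

The Place node dominates the terminals [labial], [round], [distributed], [anterior], [strident], [coronal], [dorsal], [high], [back].
Spreading Place from /t'/ onto /kʰ/ replaces those values with /t'/'s: [−labial], [−distributed], [+anterior], [−strident], [+coronal], [−dorsal]. Features outside Place ([voice], [spread glottis], [constricted glottis], …) stay as in /kʰ/.
The resulting bundle matches /tʰ/ in the inventory; substituting it for /kʰ/ gives [ut'tʰə].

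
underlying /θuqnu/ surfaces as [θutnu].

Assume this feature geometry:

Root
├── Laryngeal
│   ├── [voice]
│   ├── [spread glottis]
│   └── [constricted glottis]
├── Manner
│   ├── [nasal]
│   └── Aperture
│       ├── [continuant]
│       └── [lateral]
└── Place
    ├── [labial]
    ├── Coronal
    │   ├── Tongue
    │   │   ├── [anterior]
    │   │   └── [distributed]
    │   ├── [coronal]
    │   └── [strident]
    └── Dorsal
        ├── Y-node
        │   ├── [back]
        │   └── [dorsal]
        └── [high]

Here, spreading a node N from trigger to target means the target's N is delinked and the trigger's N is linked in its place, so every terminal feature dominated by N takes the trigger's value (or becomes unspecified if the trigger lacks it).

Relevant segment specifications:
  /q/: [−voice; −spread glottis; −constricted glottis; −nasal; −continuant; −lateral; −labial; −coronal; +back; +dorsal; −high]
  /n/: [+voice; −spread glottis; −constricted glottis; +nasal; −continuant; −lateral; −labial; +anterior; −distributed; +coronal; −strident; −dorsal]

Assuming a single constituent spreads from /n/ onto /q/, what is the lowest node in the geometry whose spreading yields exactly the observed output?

The alternation /q/ → [t] changes [coronal], [anterior], [distributed], [strident], [dorsal], [high], [back] and nothing else.
In this geometry the lowest node dominating all of them is Place: every daughter of Place dominates only a proper subset, so no lower node suffices.
If Place spreads, every terminal under it takes /n/'s value, producing [t] as observed.
Had Root spread, [voice], [nasal] would have taken /n/'s values; they stay as in /q/, confirming the spreading constituent is exactly Place.

Place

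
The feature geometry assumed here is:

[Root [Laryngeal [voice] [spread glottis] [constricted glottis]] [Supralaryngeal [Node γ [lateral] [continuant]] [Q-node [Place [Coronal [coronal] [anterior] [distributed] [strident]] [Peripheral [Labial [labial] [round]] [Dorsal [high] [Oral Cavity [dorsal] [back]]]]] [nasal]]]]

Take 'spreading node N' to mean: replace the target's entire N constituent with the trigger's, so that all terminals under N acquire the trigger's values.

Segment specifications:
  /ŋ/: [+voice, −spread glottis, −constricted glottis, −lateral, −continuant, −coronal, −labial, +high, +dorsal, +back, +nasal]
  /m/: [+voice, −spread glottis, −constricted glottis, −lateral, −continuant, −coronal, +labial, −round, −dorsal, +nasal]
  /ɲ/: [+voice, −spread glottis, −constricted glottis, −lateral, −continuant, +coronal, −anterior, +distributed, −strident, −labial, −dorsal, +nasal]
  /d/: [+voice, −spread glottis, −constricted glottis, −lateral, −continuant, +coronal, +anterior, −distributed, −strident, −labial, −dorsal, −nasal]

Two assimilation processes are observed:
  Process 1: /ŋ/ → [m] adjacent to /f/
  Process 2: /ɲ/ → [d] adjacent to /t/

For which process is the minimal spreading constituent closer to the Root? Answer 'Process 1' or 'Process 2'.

In Process 1, [labial], [round], [dorsal], [high], [back] change, so the minimal spreading node is Peripheral at depth 4.
In Process 2, [nasal], [anterior], [distributed] change, so the minimal spreading node is Q-node at depth 2.
Q-node is closer to Root than Peripheral, so Process 2 spreads the higher node.

Process 2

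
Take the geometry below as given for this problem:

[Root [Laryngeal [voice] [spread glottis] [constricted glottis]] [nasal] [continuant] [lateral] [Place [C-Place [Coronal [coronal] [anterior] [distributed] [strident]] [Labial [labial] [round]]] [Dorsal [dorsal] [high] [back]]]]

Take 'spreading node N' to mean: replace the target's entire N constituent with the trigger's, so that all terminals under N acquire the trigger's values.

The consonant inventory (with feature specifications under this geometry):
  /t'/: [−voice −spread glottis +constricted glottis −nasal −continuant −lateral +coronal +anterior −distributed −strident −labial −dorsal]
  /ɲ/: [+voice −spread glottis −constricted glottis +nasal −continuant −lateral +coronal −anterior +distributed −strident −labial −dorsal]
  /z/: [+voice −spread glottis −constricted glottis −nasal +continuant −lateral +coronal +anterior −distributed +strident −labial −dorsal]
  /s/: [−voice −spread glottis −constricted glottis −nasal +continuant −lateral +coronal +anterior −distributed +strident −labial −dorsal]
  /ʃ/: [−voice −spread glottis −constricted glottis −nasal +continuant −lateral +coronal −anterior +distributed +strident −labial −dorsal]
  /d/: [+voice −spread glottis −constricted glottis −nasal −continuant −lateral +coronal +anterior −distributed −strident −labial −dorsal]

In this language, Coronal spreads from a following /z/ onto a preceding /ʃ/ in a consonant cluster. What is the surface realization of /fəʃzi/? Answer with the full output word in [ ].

[fəszi]

Terminals under Coronal in this geometry: [coronal], [anterior], [distributed], [strident].
After delinking /ʃ/'s Coronal and linking /z/'s, the affected terminals become [+coronal], [+anterior], [−distributed], [+strident]; [voice], [spread glottis], [constricted glottis], … (outside Coronal) are retained from /ʃ/.
Among the inventory, only /s/ has exactly this specification, giving the surface form [fəszi].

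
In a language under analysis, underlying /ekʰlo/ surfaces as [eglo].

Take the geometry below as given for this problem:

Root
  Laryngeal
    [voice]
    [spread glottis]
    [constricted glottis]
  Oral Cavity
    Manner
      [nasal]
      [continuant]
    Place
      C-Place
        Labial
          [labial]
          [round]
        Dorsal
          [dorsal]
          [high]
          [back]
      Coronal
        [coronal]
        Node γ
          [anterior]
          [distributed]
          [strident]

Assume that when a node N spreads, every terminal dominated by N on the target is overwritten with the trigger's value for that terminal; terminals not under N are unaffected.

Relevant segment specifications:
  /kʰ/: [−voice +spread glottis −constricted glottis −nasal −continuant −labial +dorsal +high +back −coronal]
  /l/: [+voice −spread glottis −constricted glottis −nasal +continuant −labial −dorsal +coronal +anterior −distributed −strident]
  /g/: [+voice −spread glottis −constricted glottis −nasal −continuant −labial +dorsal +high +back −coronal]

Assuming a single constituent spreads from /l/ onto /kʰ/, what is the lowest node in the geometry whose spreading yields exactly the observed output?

Laryngeal

/kʰ/ and [g] differ in [voice], [spread glottis]; every other specified feature is identical.
The smallest constituent containing every changed terminal is Laryngeal — each of its daughters lacks at least one of the affected features.
If Laryngeal spreads, every terminal under it takes /l/'s value, producing [g] as observed.
Had Root spread, [dorsal], [coronal] would have taken /l/'s values; they stay as in /kʰ/, confirming the spreading constituent is exactly Laryngeal.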